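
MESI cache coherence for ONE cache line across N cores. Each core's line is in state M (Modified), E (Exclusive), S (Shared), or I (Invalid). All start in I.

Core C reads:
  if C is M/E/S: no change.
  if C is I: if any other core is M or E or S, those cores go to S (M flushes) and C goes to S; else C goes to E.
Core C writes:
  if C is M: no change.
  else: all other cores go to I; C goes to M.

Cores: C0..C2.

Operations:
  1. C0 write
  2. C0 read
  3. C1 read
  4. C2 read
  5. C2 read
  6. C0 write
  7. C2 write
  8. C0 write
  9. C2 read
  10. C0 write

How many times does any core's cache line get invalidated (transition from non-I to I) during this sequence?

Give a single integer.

Op 1: C0 write [C0 write: invalidate none -> C0=M] -> [M,I,I] (invalidations this op: 0; running total: 0)
Op 2: C0 read [C0 read: already in M, no change] -> [M,I,I] (invalidations this op: 0; running total: 0)
Op 3: C1 read [C1 read from I: others=['C0=M'] -> C1=S, others downsized to S] -> [S,S,I] (invalidations this op: 0; running total: 0)
Op 4: C2 read [C2 read from I: others=['C0=S', 'C1=S'] -> C2=S, others downsized to S] -> [S,S,S] (invalidations this op: 0; running total: 0)
Op 5: C2 read [C2 read: already in S, no change] -> [S,S,S] (invalidations this op: 0; running total: 0)
Op 6: C0 write [C0 write: invalidate ['C1=S', 'C2=S'] -> C0=M] -> [M,I,I] (invalidations this op: 2; running total: 2)
Op 7: C2 write [C2 write: invalidate ['C0=M'] -> C2=M] -> [I,I,M] (invalidations this op: 1; running total: 3)
Op 8: C0 write [C0 write: invalidate ['C2=M'] -> C0=M] -> [M,I,I] (invalidations this op: 1; running total: 4)
Op 9: C2 read [C2 read from I: others=['C0=M'] -> C2=S, others downsized to S] -> [S,I,S] (invalidations this op: 0; running total: 4)
Op 10: C0 write [C0 write: invalidate ['C2=S'] -> C0=M] -> [M,I,I] (invalidations this op: 1; running total: 5)

Answer: 5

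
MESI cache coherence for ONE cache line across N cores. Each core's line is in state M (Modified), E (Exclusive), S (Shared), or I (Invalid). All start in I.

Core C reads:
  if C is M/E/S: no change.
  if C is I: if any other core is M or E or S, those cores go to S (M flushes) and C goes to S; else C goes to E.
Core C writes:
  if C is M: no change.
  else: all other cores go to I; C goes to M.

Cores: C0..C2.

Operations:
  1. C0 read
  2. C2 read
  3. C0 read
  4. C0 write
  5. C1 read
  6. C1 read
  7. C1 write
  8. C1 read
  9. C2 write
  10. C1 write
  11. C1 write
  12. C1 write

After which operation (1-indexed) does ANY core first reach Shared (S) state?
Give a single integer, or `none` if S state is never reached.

Op 1: C0 read [C0 read from I: no other sharers -> C0=E (exclusive)] -> [E,I,I]
Op 2: C2 read [C2 read from I: others=['C0=E'] -> C2=S, others downsized to S] -> [S,I,S]
  -> First S state at op 2; remaining ops need not be traced.

Answer: 2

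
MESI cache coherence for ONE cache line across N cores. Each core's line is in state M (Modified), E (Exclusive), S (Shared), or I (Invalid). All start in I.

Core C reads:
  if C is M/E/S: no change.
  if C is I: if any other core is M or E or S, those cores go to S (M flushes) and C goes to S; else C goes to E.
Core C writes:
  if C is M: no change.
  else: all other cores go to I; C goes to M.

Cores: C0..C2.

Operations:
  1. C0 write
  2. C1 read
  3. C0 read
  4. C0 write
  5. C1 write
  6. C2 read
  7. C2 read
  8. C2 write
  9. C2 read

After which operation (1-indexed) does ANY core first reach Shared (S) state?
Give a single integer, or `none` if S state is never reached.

Answer: 2

Derivation:
Op 1: C0 write [C0 write: invalidate none -> C0=M] -> [M,I,I]
Op 2: C1 read [C1 read from I: others=['C0=M'] -> C1=S, others downsized to S] -> [S,S,I]
  -> First S state at op 2; remaining ops need not be traced.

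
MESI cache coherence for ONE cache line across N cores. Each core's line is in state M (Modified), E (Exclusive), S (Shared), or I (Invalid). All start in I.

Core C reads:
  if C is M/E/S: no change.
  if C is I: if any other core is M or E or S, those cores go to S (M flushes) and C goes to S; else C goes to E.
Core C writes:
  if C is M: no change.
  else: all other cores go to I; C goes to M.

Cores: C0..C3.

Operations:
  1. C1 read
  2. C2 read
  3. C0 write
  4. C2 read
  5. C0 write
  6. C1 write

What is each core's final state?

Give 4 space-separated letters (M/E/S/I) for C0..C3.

Answer: I M I I

Derivation:
Op 1: C1 read [C1 read from I: no other sharers -> C1=E (exclusive)] -> [I,E,I,I]
Op 2: C2 read [C2 read from I: others=['C1=E'] -> C2=S, others downsized to S] -> [I,S,S,I]
Op 3: C0 write [C0 write: invalidate ['C1=S', 'C2=S'] -> C0=M] -> [M,I,I,I]
Op 4: C2 read [C2 read from I: others=['C0=M'] -> C2=S, others downsized to S] -> [S,I,S,I]
Op 5: C0 write [C0 write: invalidate ['C2=S'] -> C0=M] -> [M,I,I,I]
Op 6: C1 write [C1 write: invalidate ['C0=M'] -> C1=M] -> [I,M,I,I]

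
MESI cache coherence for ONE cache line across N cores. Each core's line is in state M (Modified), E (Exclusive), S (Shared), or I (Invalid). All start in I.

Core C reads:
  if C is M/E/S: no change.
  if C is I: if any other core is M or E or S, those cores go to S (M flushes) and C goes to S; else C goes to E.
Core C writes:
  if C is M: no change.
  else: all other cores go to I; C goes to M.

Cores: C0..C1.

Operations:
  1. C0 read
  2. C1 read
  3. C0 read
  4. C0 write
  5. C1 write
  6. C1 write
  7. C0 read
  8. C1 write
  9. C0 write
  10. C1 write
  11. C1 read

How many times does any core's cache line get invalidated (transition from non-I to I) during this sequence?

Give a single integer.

Answer: 5

Derivation:
Op 1: C0 read [C0 read from I: no other sharers -> C0=E (exclusive)] -> [E,I] (invalidations this op: 0; running total: 0)
Op 2: C1 read [C1 read from I: others=['C0=E'] -> C1=S, others downsized to S] -> [S,S] (invalidations this op: 0; running total: 0)
Op 3: C0 read [C0 read: already in S, no change] -> [S,S] (invalidations this op: 0; running total: 0)
Op 4: C0 write [C0 write: invalidate ['C1=S'] -> C0=M] -> [M,I] (invalidations this op: 1; running total: 1)
Op 5: C1 write [C1 write: invalidate ['C0=M'] -> C1=M] -> [I,M] (invalidations this op: 1; running total: 2)
Op 6: C1 write [C1 write: already M (modified), no change] -> [I,M] (invalidations this op: 0; running total: 2)
Op 7: C0 read [C0 read from I: others=['C1=M'] -> C0=S, others downsized to S] -> [S,S] (invalidations this op: 0; running total: 2)
Op 8: C1 write [C1 write: invalidate ['C0=S'] -> C1=M] -> [I,M] (invalidations this op: 1; running total: 3)
Op 9: C0 write [C0 write: invalidate ['C1=M'] -> C0=M] -> [M,I] (invalidations this op: 1; running total: 4)
Op 10: C1 write [C1 write: invalidate ['C0=M'] -> C1=M] -> [I,M] (invalidations this op: 1; running total: 5)
Op 11: C1 read [C1 read: already in M, no change] -> [I,M] (invalidations this op: 0; running total: 5)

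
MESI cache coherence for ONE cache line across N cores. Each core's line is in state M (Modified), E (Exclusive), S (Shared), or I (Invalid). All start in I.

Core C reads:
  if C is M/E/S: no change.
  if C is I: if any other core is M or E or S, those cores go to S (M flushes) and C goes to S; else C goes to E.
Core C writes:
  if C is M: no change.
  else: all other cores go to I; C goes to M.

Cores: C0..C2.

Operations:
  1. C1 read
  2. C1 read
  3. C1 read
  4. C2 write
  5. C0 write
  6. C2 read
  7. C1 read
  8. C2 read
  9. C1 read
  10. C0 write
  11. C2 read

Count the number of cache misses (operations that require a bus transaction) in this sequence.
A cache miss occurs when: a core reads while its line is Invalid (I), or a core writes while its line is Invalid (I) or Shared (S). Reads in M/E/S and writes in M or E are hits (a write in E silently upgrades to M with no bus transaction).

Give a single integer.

Op 1: C1 read [C1 read from I: no other sharers -> C1=E (exclusive)] -> [I,E,I] [MISS #1: read from I]
Op 2: C1 read [C1 read: already in E, no change] -> [I,E,I] [hit: read from E]
Op 3: C1 read [C1 read: already in E, no change] -> [I,E,I] [hit: read from E]
Op 4: C2 write [C2 write: invalidate ['C1=E'] -> C2=M] -> [I,I,M] [MISS #2: write from I]
Op 5: C0 write [C0 write: invalidate ['C2=M'] -> C0=M] -> [M,I,I] [MISS #3: write from I]
Op 6: C2 read [C2 read from I: others=['C0=M'] -> C2=S, others downsized to S] -> [S,I,S] [MISS #4: read from I]
Op 7: C1 read [C1 read from I: others=['C0=S', 'C2=S'] -> C1=S, others downsized to S] -> [S,S,S] [MISS #5: read from I]
Op 8: C2 read [C2 read: already in S, no change] -> [S,S,S] [hit: read from S]
Op 9: C1 read [C1 read: already in S, no change] -> [S,S,S] [hit: read from S]
Op 10: C0 write [C0 write: invalidate ['C1=S', 'C2=S'] -> C0=M] -> [M,I,I] [MISS #6: write from S]
Op 11: C2 read [C2 read from I: others=['C0=M'] -> C2=S, others downsized to S] -> [S,I,S] [MISS #7: read from I]

Answer: 7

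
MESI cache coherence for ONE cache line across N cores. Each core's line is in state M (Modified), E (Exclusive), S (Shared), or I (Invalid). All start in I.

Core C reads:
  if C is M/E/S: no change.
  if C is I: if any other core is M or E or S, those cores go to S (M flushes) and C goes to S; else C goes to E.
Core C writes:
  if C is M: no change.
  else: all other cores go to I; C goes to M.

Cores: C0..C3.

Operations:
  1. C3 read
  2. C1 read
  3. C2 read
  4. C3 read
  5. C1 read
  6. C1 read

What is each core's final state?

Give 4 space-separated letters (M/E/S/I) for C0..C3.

Answer: I S S S

Derivation:
Op 1: C3 read [C3 read from I: no other sharers -> C3=E (exclusive)] -> [I,I,I,E]
Op 2: C1 read [C1 read from I: others=['C3=E'] -> C1=S, others downsized to S] -> [I,S,I,S]
Op 3: C2 read [C2 read from I: others=['C1=S', 'C3=S'] -> C2=S, others downsized to S] -> [I,S,S,S]
Op 4: C3 read [C3 read: already in S, no change] -> [I,S,S,S]
Op 5: C1 read [C1 read: already in S, no change] -> [I,S,S,S]
Op 6: C1 read [C1 read: already in S, no change] -> [I,S,S,S]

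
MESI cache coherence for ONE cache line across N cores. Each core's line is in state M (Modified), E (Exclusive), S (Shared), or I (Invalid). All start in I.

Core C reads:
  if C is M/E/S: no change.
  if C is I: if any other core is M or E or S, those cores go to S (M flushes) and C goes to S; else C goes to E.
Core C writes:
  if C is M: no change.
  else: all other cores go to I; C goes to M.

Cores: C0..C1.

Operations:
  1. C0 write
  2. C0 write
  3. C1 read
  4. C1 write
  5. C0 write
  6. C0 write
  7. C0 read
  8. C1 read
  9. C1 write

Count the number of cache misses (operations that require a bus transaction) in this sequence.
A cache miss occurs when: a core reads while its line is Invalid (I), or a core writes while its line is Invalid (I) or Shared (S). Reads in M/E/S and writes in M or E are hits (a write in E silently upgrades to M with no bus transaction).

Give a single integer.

Answer: 6

Derivation:
Op 1: C0 write [C0 write: invalidate none -> C0=M] -> [M,I] [MISS #1: write from I]
Op 2: C0 write [C0 write: already M (modified), no change] -> [M,I] [hit: write from M]
Op 3: C1 read [C1 read from I: others=['C0=M'] -> C1=S, others downsized to S] -> [S,S] [MISS #2: read from I]
Op 4: C1 write [C1 write: invalidate ['C0=S'] -> C1=M] -> [I,M] [MISS #3: write from S]
Op 5: C0 write [C0 write: invalidate ['C1=M'] -> C0=M] -> [M,I] [MISS #4: write from I]
Op 6: C0 write [C0 write: already M (modified), no change] -> [M,I] [hit: write from M]
Op 7: C0 read [C0 read: already in M, no change] -> [M,I] [hit: read from M]
Op 8: C1 read [C1 read from I: others=['C0=M'] -> C1=S, others downsized to S] -> [S,S] [MISS #5: read from I]
Op 9: C1 write [C1 write: invalidate ['C0=S'] -> C1=M] -> [I,M] [MISS #6: write from S]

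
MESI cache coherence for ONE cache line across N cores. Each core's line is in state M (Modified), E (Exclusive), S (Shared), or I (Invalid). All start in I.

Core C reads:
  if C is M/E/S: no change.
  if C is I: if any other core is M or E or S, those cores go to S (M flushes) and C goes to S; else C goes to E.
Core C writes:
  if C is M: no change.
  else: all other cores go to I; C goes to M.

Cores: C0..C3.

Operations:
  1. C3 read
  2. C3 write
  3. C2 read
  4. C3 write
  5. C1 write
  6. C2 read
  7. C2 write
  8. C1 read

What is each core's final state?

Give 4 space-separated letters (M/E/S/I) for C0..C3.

Answer: I S S I

Derivation:
Op 1: C3 read [C3 read from I: no other sharers -> C3=E (exclusive)] -> [I,I,I,E]
Op 2: C3 write [C3 write: invalidate none -> C3=M] -> [I,I,I,M]
Op 3: C2 read [C2 read from I: others=['C3=M'] -> C2=S, others downsized to S] -> [I,I,S,S]
Op 4: C3 write [C3 write: invalidate ['C2=S'] -> C3=M] -> [I,I,I,M]
Op 5: C1 write [C1 write: invalidate ['C3=M'] -> C1=M] -> [I,M,I,I]
Op 6: C2 read [C2 read from I: others=['C1=M'] -> C2=S, others downsized to S] -> [I,S,S,I]
Op 7: C2 write [C2 write: invalidate ['C1=S'] -> C2=M] -> [I,I,M,I]
Op 8: C1 read [C1 read from I: others=['C2=M'] -> C1=S, others downsized to S] -> [I,S,S,I]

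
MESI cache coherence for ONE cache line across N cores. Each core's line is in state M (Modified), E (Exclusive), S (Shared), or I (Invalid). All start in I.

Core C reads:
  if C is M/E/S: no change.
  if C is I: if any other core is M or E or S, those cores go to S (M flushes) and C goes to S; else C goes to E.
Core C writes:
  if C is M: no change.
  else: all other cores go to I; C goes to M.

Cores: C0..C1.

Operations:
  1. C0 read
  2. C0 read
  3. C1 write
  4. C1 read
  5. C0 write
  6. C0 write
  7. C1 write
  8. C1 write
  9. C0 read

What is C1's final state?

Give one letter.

Op 1: C0 read [C0 read from I: no other sharers -> C0=E (exclusive)] -> [E,I]
Op 2: C0 read [C0 read: already in E, no change] -> [E,I]
Op 3: C1 write [C1 write: invalidate ['C0=E'] -> C1=M] -> [I,M]
Op 4: C1 read [C1 read: already in M, no change] -> [I,M]
Op 5: C0 write [C0 write: invalidate ['C1=M'] -> C0=M] -> [M,I]
Op 6: C0 write [C0 write: already M (modified), no change] -> [M,I]
Op 7: C1 write [C1 write: invalidate ['C0=M'] -> C1=M] -> [I,M]
Op 8: C1 write [C1 write: already M (modified), no change] -> [I,M]
Op 9: C0 read [C0 read from I: others=['C1=M'] -> C0=S, others downsized to S] -> [S,S]

Answer: S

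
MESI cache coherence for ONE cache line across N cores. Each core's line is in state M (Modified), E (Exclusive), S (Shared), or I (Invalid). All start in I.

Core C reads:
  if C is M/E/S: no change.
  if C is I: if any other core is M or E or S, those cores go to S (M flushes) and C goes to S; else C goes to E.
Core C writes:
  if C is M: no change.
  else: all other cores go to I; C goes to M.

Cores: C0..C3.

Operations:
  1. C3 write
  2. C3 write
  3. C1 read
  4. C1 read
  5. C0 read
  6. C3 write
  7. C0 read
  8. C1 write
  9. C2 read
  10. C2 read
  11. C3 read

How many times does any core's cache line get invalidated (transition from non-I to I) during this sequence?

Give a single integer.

Answer: 4

Derivation:
Op 1: C3 write [C3 write: invalidate none -> C3=M] -> [I,I,I,M] (invalidations this op: 0; running total: 0)
Op 2: C3 write [C3 write: already M (modified), no change] -> [I,I,I,M] (invalidations this op: 0; running total: 0)
Op 3: C1 read [C1 read from I: others=['C3=M'] -> C1=S, others downsized to S] -> [I,S,I,S] (invalidations this op: 0; running total: 0)
Op 4: C1 read [C1 read: already in S, no change] -> [I,S,I,S] (invalidations this op: 0; running total: 0)
Op 5: C0 read [C0 read from I: others=['C1=S', 'C3=S'] -> C0=S, others downsized to S] -> [S,S,I,S] (invalidations this op: 0; running total: 0)
Op 6: C3 write [C3 write: invalidate ['C0=S', 'C1=S'] -> C3=M] -> [I,I,I,M] (invalidations this op: 2; running total: 2)
Op 7: C0 read [C0 read from I: others=['C3=M'] -> C0=S, others downsized to S] -> [S,I,I,S] (invalidations this op: 0; running total: 2)
Op 8: C1 write [C1 write: invalidate ['C0=S', 'C3=S'] -> C1=M] -> [I,M,I,I] (invalidations this op: 2; running total: 4)
Op 9: C2 read [C2 read from I: others=['C1=M'] -> C2=S, others downsized to S] -> [I,S,S,I] (invalidations this op: 0; running total: 4)
Op 10: C2 read [C2 read: already in S, no change] -> [I,S,S,I] (invalidations this op: 0; running total: 4)
Op 11: C3 read [C3 read from I: others=['C1=S', 'C2=S'] -> C3=S, others downsized to S] -> [I,S,S,S] (invalidations this op: 0; running total: 4)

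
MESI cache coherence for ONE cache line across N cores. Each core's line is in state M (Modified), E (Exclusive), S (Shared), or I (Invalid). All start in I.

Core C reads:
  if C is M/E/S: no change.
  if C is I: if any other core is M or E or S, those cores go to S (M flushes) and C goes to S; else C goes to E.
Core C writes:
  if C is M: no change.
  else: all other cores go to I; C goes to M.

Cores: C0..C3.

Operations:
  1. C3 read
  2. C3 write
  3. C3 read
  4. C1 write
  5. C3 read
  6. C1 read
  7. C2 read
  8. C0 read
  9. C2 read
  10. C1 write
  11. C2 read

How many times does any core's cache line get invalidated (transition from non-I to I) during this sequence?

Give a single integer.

Answer: 4

Derivation:
Op 1: C3 read [C3 read from I: no other sharers -> C3=E (exclusive)] -> [I,I,I,E] (invalidations this op: 0; running total: 0)
Op 2: C3 write [C3 write: invalidate none -> C3=M] -> [I,I,I,M] (invalidations this op: 0; running total: 0)
Op 3: C3 read [C3 read: already in M, no change] -> [I,I,I,M] (invalidations this op: 0; running total: 0)
Op 4: C1 write [C1 write: invalidate ['C3=M'] -> C1=M] -> [I,M,I,I] (invalidations this op: 1; running total: 1)
Op 5: C3 read [C3 read from I: others=['C1=M'] -> C3=S, others downsized to S] -> [I,S,I,S] (invalidations this op: 0; running total: 1)
Op 6: C1 read [C1 read: already in S, no change] -> [I,S,I,S] (invalidations this op: 0; running total: 1)
Op 7: C2 read [C2 read from I: others=['C1=S', 'C3=S'] -> C2=S, others downsized to S] -> [I,S,S,S] (invalidations this op: 0; running total: 1)
Op 8: C0 read [C0 read from I: others=['C1=S', 'C2=S', 'C3=S'] -> C0=S, others downsized to S] -> [S,S,S,S] (invalidations this op: 0; running total: 1)
Op 9: C2 read [C2 read: already in S, no change] -> [S,S,S,S] (invalidations this op: 0; running total: 1)
Op 10: C1 write [C1 write: invalidate ['C0=S', 'C2=S', 'C3=S'] -> C1=M] -> [I,M,I,I] (invalidations this op: 3; running total: 4)
Op 11: C2 read [C2 read from I: others=['C1=M'] -> C2=S, others downsized to S] -> [I,S,S,I] (invalidations this op: 0; running total: 4)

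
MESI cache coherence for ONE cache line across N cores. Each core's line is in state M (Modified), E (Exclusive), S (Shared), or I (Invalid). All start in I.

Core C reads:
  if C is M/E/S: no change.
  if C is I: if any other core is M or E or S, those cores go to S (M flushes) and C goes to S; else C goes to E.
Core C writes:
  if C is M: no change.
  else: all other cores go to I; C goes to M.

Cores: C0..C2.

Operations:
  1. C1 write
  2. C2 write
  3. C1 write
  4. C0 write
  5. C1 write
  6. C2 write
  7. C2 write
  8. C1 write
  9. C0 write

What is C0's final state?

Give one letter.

Answer: M

Derivation:
Op 1: C1 write [C1 write: invalidate none -> C1=M] -> [I,M,I]
Op 2: C2 write [C2 write: invalidate ['C1=M'] -> C2=M] -> [I,I,M]
Op 3: C1 write [C1 write: invalidate ['C2=M'] -> C1=M] -> [I,M,I]
Op 4: C0 write [C0 write: invalidate ['C1=M'] -> C0=M] -> [M,I,I]
Op 5: C1 write [C1 write: invalidate ['C0=M'] -> C1=M] -> [I,M,I]
Op 6: C2 write [C2 write: invalidate ['C1=M'] -> C2=M] -> [I,I,M]
Op 7: C2 write [C2 write: already M (modified), no change] -> [I,I,M]
Op 8: C1 write [C1 write: invalidate ['C2=M'] -> C1=M] -> [I,M,I]
Op 9: C0 write [C0 write: invalidate ['C1=M'] -> C0=M] -> [M,I,I]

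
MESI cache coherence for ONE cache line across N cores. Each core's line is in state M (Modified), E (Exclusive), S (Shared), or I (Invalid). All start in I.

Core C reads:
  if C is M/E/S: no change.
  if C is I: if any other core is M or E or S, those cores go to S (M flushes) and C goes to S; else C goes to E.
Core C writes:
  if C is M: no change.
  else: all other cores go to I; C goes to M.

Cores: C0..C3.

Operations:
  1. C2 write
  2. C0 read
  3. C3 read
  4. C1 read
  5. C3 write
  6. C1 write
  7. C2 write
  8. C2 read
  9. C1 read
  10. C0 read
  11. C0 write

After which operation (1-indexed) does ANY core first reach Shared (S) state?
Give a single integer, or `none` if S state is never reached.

Op 1: C2 write [C2 write: invalidate none -> C2=M] -> [I,I,M,I]
Op 2: C0 read [C0 read from I: others=['C2=M'] -> C0=S, others downsized to S] -> [S,I,S,I]
  -> First S state at op 2; remaining ops need not be traced.

Answer: 2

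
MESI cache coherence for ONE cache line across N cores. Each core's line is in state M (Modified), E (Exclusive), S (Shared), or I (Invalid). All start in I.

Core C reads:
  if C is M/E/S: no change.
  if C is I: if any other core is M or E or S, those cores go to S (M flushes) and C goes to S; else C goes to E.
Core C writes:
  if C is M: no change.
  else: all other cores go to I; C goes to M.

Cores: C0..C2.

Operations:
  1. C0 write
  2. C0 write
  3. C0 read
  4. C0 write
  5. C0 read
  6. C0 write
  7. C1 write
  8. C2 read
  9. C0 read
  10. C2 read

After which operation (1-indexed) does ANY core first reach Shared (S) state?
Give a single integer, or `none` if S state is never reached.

Op 1: C0 write [C0 write: invalidate none -> C0=M] -> [M,I,I]
Op 2: C0 write [C0 write: already M (modified), no change] -> [M,I,I]
Op 3: C0 read [C0 read: already in M, no change] -> [M,I,I]
Op 4: C0 write [C0 write: already M (modified), no change] -> [M,I,I]
Op 5: C0 read [C0 read: already in M, no change] -> [M,I,I]
Op 6: C0 write [C0 write: already M (modified), no change] -> [M,I,I]
Op 7: C1 write [C1 write: invalidate ['C0=M'] -> C1=M] -> [I,M,I]
Op 8: C2 read [C2 read from I: others=['C1=M'] -> C2=S, others downsized to S] -> [I,S,S]
  -> First S state at op 8; remaining ops need not be traced.

Answer: 8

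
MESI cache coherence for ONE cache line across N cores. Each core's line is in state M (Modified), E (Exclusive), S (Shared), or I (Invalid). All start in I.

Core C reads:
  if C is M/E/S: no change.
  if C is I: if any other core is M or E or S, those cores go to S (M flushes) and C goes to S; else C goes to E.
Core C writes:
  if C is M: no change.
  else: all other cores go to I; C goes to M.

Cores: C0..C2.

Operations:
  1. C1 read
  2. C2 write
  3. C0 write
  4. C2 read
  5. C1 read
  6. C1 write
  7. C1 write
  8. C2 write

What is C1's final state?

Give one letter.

Op 1: C1 read [C1 read from I: no other sharers -> C1=E (exclusive)] -> [I,E,I]
Op 2: C2 write [C2 write: invalidate ['C1=E'] -> C2=M] -> [I,I,M]
Op 3: C0 write [C0 write: invalidate ['C2=M'] -> C0=M] -> [M,I,I]
Op 4: C2 read [C2 read from I: others=['C0=M'] -> C2=S, others downsized to S] -> [S,I,S]
Op 5: C1 read [C1 read from I: others=['C0=S', 'C2=S'] -> C1=S, others downsized to S] -> [S,S,S]
Op 6: C1 write [C1 write: invalidate ['C0=S', 'C2=S'] -> C1=M] -> [I,M,I]
Op 7: C1 write [C1 write: already M (modified), no change] -> [I,M,I]
Op 8: C2 write [C2 write: invalidate ['C1=M'] -> C2=M] -> [I,I,M]

Answer: I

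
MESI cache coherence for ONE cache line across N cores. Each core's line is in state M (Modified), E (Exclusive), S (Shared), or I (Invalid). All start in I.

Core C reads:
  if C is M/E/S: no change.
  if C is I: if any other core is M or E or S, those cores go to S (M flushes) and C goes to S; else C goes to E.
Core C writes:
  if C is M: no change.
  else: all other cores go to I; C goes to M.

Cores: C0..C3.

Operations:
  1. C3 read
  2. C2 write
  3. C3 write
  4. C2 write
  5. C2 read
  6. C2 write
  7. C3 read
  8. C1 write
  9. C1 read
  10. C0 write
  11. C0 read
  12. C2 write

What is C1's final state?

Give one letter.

Op 1: C3 read [C3 read from I: no other sharers -> C3=E (exclusive)] -> [I,I,I,E]
Op 2: C2 write [C2 write: invalidate ['C3=E'] -> C2=M] -> [I,I,M,I]
Op 3: C3 write [C3 write: invalidate ['C2=M'] -> C3=M] -> [I,I,I,M]
Op 4: C2 write [C2 write: invalidate ['C3=M'] -> C2=M] -> [I,I,M,I]
Op 5: C2 read [C2 read: already in M, no change] -> [I,I,M,I]
Op 6: C2 write [C2 write: already M (modified), no change] -> [I,I,M,I]
Op 7: C3 read [C3 read from I: others=['C2=M'] -> C3=S, others downsized to S] -> [I,I,S,S]
Op 8: C1 write [C1 write: invalidate ['C2=S', 'C3=S'] -> C1=M] -> [I,M,I,I]
Op 9: C1 read [C1 read: already in M, no change] -> [I,M,I,I]
Op 10: C0 write [C0 write: invalidate ['C1=M'] -> C0=M] -> [M,I,I,I]
Op 11: C0 read [C0 read: already in M, no change] -> [M,I,I,I]
Op 12: C2 write [C2 write: invalidate ['C0=M'] -> C2=M] -> [I,I,M,I]

Answer: I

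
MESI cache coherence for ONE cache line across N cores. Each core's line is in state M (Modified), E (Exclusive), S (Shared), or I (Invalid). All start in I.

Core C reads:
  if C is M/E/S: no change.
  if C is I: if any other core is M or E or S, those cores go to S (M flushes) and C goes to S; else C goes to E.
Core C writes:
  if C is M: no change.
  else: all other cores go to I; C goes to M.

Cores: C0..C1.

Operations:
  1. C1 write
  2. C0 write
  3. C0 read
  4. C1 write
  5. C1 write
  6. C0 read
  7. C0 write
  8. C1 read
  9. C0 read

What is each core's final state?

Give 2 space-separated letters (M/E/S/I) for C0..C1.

Op 1: C1 write [C1 write: invalidate none -> C1=M] -> [I,M]
Op 2: C0 write [C0 write: invalidate ['C1=M'] -> C0=M] -> [M,I]
Op 3: C0 read [C0 read: already in M, no change] -> [M,I]
Op 4: C1 write [C1 write: invalidate ['C0=M'] -> C1=M] -> [I,M]
Op 5: C1 write [C1 write: already M (modified), no change] -> [I,M]
Op 6: C0 read [C0 read from I: others=['C1=M'] -> C0=S, others downsized to S] -> [S,S]
Op 7: C0 write [C0 write: invalidate ['C1=S'] -> C0=M] -> [M,I]
Op 8: C1 read [C1 read from I: others=['C0=M'] -> C1=S, others downsized to S] -> [S,S]
Op 9: C0 read [C0 read: already in S, no change] -> [S,S]

Answer: S S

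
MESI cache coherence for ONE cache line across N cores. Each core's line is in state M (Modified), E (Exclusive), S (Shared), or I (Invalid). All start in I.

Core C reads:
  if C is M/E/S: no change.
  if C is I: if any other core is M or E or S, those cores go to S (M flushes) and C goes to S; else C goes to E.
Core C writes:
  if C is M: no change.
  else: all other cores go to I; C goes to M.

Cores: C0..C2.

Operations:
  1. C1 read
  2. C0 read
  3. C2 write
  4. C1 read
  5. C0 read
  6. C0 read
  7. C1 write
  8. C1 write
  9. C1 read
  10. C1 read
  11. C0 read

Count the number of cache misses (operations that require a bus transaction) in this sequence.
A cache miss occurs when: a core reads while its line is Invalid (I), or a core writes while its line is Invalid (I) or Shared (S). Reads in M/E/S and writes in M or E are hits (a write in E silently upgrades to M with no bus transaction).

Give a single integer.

Answer: 7

Derivation:
Op 1: C1 read [C1 read from I: no other sharers -> C1=E (exclusive)] -> [I,E,I] [MISS #1: read from I]
Op 2: C0 read [C0 read from I: others=['C1=E'] -> C0=S, others downsized to S] -> [S,S,I] [MISS #2: read from I]
Op 3: C2 write [C2 write: invalidate ['C0=S', 'C1=S'] -> C2=M] -> [I,I,M] [MISS #3: write from I]
Op 4: C1 read [C1 read from I: others=['C2=M'] -> C1=S, others downsized to S] -> [I,S,S] [MISS #4: read from I]
Op 5: C0 read [C0 read from I: others=['C1=S', 'C2=S'] -> C0=S, others downsized to S] -> [S,S,S] [MISS #5: read from I]
Op 6: C0 read [C0 read: already in S, no change] -> [S,S,S] [hit: read from S]
Op 7: C1 write [C1 write: invalidate ['C0=S', 'C2=S'] -> C1=M] -> [I,M,I] [MISS #6: write from S]
Op 8: C1 write [C1 write: already M (modified), no change] -> [I,M,I] [hit: write from M]
Op 9: C1 read [C1 read: already in M, no change] -> [I,M,I] [hit: read from M]
Op 10: C1 read [C1 read: already in M, no change] -> [I,M,I] [hit: read from M]
Op 11: C0 read [C0 read from I: others=['C1=M'] -> C0=S, others downsized to S] -> [S,S,I] [MISS #7: read from I]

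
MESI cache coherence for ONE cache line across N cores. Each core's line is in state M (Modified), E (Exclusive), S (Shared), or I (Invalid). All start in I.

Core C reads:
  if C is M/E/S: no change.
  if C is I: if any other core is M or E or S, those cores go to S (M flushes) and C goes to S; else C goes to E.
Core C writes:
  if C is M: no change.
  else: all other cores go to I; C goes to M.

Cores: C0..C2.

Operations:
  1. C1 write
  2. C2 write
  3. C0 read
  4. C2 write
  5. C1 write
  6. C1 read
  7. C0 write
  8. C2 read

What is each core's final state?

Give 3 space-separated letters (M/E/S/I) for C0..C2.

Op 1: C1 write [C1 write: invalidate none -> C1=M] -> [I,M,I]
Op 2: C2 write [C2 write: invalidate ['C1=M'] -> C2=M] -> [I,I,M]
Op 3: C0 read [C0 read from I: others=['C2=M'] -> C0=S, others downsized to S] -> [S,I,S]
Op 4: C2 write [C2 write: invalidate ['C0=S'] -> C2=M] -> [I,I,M]
Op 5: C1 write [C1 write: invalidate ['C2=M'] -> C1=M] -> [I,M,I]
Op 6: C1 read [C1 read: already in M, no change] -> [I,M,I]
Op 7: C0 write [C0 write: invalidate ['C1=M'] -> C0=M] -> [M,I,I]
Op 8: C2 read [C2 read from I: others=['C0=M'] -> C2=S, others downsized to S] -> [S,I,S]

Answer: S I S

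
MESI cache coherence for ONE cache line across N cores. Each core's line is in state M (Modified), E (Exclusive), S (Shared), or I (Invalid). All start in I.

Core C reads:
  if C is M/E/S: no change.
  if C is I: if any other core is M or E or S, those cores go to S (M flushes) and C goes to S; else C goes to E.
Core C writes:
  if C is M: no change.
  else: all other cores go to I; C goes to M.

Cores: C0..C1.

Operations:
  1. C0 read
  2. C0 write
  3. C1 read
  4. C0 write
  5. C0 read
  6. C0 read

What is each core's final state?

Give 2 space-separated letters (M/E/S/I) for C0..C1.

Op 1: C0 read [C0 read from I: no other sharers -> C0=E (exclusive)] -> [E,I]
Op 2: C0 write [C0 write: invalidate none -> C0=M] -> [M,I]
Op 3: C1 read [C1 read from I: others=['C0=M'] -> C1=S, others downsized to S] -> [S,S]
Op 4: C0 write [C0 write: invalidate ['C1=S'] -> C0=M] -> [M,I]
Op 5: C0 read [C0 read: already in M, no change] -> [M,I]
Op 6: C0 read [C0 read: already in M, no change] -> [M,I]

Answer: M I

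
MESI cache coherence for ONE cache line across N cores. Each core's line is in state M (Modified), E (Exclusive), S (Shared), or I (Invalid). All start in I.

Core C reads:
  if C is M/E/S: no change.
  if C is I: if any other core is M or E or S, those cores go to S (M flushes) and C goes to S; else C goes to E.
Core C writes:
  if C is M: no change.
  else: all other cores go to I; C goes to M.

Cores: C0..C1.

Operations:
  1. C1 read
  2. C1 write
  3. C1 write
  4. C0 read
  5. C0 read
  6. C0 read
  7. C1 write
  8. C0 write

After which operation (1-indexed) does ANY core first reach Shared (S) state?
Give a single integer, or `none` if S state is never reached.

Op 1: C1 read [C1 read from I: no other sharers -> C1=E (exclusive)] -> [I,E]
Op 2: C1 write [C1 write: invalidate none -> C1=M] -> [I,M]
Op 3: C1 write [C1 write: already M (modified), no change] -> [I,M]
Op 4: C0 read [C0 read from I: others=['C1=M'] -> C0=S, others downsized to S] -> [S,S]
  -> First S state at op 4; remaining ops need not be traced.

Answer: 4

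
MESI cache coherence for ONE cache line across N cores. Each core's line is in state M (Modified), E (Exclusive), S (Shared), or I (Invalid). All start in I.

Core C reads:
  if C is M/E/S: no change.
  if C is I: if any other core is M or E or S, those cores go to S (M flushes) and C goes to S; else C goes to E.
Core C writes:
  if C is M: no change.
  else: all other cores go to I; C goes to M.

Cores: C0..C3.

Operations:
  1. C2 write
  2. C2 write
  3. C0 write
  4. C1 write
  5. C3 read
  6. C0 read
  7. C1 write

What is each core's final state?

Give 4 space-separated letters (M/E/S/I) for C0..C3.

Answer: I M I I

Derivation:
Op 1: C2 write [C2 write: invalidate none -> C2=M] -> [I,I,M,I]
Op 2: C2 write [C2 write: already M (modified), no change] -> [I,I,M,I]
Op 3: C0 write [C0 write: invalidate ['C2=M'] -> C0=M] -> [M,I,I,I]
Op 4: C1 write [C1 write: invalidate ['C0=M'] -> C1=M] -> [I,M,I,I]
Op 5: C3 read [C3 read from I: others=['C1=M'] -> C3=S, others downsized to S] -> [I,S,I,S]
Op 6: C0 read [C0 read from I: others=['C1=S', 'C3=S'] -> C0=S, others downsized to S] -> [S,S,I,S]
Op 7: C1 write [C1 write: invalidate ['C0=S', 'C3=S'] -> C1=M] -> [I,M,I,I]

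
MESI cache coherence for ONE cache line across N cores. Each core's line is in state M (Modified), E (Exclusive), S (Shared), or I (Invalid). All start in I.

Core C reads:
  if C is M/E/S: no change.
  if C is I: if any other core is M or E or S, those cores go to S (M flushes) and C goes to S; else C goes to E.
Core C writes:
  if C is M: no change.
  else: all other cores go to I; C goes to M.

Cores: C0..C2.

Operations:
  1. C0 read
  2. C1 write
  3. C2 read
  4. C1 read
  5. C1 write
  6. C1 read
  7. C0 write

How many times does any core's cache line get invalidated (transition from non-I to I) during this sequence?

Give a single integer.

Op 1: C0 read [C0 read from I: no other sharers -> C0=E (exclusive)] -> [E,I,I] (invalidations this op: 0; running total: 0)
Op 2: C1 write [C1 write: invalidate ['C0=E'] -> C1=M] -> [I,M,I] (invalidations this op: 1; running total: 1)
Op 3: C2 read [C2 read from I: others=['C1=M'] -> C2=S, others downsized to S] -> [I,S,S] (invalidations this op: 0; running total: 1)
Op 4: C1 read [C1 read: already in S, no change] -> [I,S,S] (invalidations this op: 0; running total: 1)
Op 5: C1 write [C1 write: invalidate ['C2=S'] -> C1=M] -> [I,M,I] (invalidations this op: 1; running total: 2)
Op 6: C1 read [C1 read: already in M, no change] -> [I,M,I] (invalidations this op: 0; running total: 2)
Op 7: C0 write [C0 write: invalidate ['C1=M'] -> C0=M] -> [M,I,I] (invalidations this op: 1; running total: 3)

Answer: 3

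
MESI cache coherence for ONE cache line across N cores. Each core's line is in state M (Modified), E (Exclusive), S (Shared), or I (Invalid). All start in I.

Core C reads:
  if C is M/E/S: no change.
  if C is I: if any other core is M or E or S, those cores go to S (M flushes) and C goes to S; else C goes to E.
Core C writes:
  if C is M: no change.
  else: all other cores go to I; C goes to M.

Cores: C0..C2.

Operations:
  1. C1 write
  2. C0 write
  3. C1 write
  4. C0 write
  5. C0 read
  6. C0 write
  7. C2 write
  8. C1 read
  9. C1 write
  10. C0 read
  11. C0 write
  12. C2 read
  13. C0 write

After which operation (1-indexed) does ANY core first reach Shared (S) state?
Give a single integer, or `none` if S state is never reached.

Answer: 8

Derivation:
Op 1: C1 write [C1 write: invalidate none -> C1=M] -> [I,M,I]
Op 2: C0 write [C0 write: invalidate ['C1=M'] -> C0=M] -> [M,I,I]
Op 3: C1 write [C1 write: invalidate ['C0=M'] -> C1=M] -> [I,M,I]
Op 4: C0 write [C0 write: invalidate ['C1=M'] -> C0=M] -> [M,I,I]
Op 5: C0 read [C0 read: already in M, no change] -> [M,I,I]
Op 6: C0 write [C0 write: already M (modified), no change] -> [M,I,I]
Op 7: C2 write [C2 write: invalidate ['C0=M'] -> C2=M] -> [I,I,M]
Op 8: C1 read [C1 read from I: others=['C2=M'] -> C1=S, others downsized to S] -> [I,S,S]
  -> First S state at op 8; remaining ops need not be traced.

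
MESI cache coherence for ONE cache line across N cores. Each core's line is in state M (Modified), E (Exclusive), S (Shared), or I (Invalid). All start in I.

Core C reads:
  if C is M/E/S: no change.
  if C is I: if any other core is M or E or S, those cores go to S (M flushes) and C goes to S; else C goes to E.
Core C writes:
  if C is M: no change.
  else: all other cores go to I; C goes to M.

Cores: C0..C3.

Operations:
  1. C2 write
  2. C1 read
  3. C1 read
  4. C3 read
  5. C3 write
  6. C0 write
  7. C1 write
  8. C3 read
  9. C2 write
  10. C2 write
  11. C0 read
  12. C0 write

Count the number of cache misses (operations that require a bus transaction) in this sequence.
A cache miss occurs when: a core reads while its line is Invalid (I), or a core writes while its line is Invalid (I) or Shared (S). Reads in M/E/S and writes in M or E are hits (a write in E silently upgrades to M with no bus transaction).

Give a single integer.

Answer: 10

Derivation:
Op 1: C2 write [C2 write: invalidate none -> C2=M] -> [I,I,M,I] [MISS #1: write from I]
Op 2: C1 read [C1 read from I: others=['C2=M'] -> C1=S, others downsized to S] -> [I,S,S,I] [MISS #2: read from I]
Op 3: C1 read [C1 read: already in S, no change] -> [I,S,S,I] [hit: read from S]
Op 4: C3 read [C3 read from I: others=['C1=S', 'C2=S'] -> C3=S, others downsized to S] -> [I,S,S,S] [MISS #3: read from I]
Op 5: C3 write [C3 write: invalidate ['C1=S', 'C2=S'] -> C3=M] -> [I,I,I,M] [MISS #4: write from S]
Op 6: C0 write [C0 write: invalidate ['C3=M'] -> C0=M] -> [M,I,I,I] [MISS #5: write from I]
Op 7: C1 write [C1 write: invalidate ['C0=M'] -> C1=M] -> [I,M,I,I] [MISS #6: write from I]
Op 8: C3 read [C3 read from I: others=['C1=M'] -> C3=S, others downsized to S] -> [I,S,I,S] [MISS #7: read from I]
Op 9: C2 write [C2 write: invalidate ['C1=S', 'C3=S'] -> C2=M] -> [I,I,M,I] [MISS #8: write from I]
Op 10: C2 write [C2 write: already M (modified), no change] -> [I,I,M,I] [hit: write from M]
Op 11: C0 read [C0 read from I: others=['C2=M'] -> C0=S, others downsized to S] -> [S,I,S,I] [MISS #9: read from I]
Op 12: C0 write [C0 write: invalidate ['C2=S'] -> C0=M] -> [M,I,I,I] [MISS #10: write from S]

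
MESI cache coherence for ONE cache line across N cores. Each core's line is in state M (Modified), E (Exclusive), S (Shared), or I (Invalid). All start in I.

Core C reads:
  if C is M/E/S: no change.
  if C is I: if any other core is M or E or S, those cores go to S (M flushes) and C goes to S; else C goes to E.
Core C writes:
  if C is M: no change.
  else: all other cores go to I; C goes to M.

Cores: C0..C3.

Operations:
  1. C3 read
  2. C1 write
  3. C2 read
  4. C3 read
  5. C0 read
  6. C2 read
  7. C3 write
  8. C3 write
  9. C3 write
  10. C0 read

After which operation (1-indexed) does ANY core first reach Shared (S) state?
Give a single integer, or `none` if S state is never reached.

Op 1: C3 read [C3 read from I: no other sharers -> C3=E (exclusive)] -> [I,I,I,E]
Op 2: C1 write [C1 write: invalidate ['C3=E'] -> C1=M] -> [I,M,I,I]
Op 3: C2 read [C2 read from I: others=['C1=M'] -> C2=S, others downsized to S] -> [I,S,S,I]
  -> First S state at op 3; remaining ops need not be traced.

Answer: 3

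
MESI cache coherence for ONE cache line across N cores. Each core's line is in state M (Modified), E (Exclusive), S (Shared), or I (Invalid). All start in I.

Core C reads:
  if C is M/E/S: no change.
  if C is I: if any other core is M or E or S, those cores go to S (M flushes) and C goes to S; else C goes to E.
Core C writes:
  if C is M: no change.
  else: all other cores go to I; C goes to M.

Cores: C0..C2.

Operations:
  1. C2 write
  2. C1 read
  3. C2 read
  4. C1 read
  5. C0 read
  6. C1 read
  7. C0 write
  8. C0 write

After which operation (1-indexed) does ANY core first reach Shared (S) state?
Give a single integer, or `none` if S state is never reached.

Op 1: C2 write [C2 write: invalidate none -> C2=M] -> [I,I,M]
Op 2: C1 read [C1 read from I: others=['C2=M'] -> C1=S, others downsized to S] -> [I,S,S]
  -> First S state at op 2; remaining ops need not be traced.

Answer: 2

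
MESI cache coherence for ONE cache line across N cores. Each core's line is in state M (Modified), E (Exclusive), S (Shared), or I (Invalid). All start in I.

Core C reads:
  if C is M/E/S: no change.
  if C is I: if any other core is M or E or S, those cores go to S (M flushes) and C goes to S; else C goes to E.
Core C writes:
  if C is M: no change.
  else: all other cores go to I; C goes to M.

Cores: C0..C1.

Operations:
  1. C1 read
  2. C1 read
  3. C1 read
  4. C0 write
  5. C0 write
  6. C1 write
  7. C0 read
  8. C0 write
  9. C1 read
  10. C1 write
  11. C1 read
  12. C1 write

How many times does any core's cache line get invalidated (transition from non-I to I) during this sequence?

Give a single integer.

Answer: 4

Derivation:
Op 1: C1 read [C1 read from I: no other sharers -> C1=E (exclusive)] -> [I,E] (invalidations this op: 0; running total: 0)
Op 2: C1 read [C1 read: already in E, no change] -> [I,E] (invalidations this op: 0; running total: 0)
Op 3: C1 read [C1 read: already in E, no change] -> [I,E] (invalidations this op: 0; running total: 0)
Op 4: C0 write [C0 write: invalidate ['C1=E'] -> C0=M] -> [M,I] (invalidations this op: 1; running total: 1)
Op 5: C0 write [C0 write: already M (modified), no change] -> [M,I] (invalidations this op: 0; running total: 1)
Op 6: C1 write [C1 write: invalidate ['C0=M'] -> C1=M] -> [I,M] (invalidations this op: 1; running total: 2)
Op 7: C0 read [C0 read from I: others=['C1=M'] -> C0=S, others downsized to S] -> [S,S] (invalidations this op: 0; running total: 2)
Op 8: C0 write [C0 write: invalidate ['C1=S'] -> C0=M] -> [M,I] (invalidations this op: 1; running total: 3)
Op 9: C1 read [C1 read from I: others=['C0=M'] -> C1=S, others downsized to S] -> [S,S] (invalidations this op: 0; running total: 3)
Op 10: C1 write [C1 write: invalidate ['C0=S'] -> C1=M] -> [I,M] (invalidations this op: 1; running total: 4)
Op 11: C1 read [C1 read: already in M, no change] -> [I,M] (invalidations this op: 0; running total: 4)
Op 12: C1 write [C1 write: already M (modified), no change] -> [I,M] (invalidations this op: 0; running total: 4)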